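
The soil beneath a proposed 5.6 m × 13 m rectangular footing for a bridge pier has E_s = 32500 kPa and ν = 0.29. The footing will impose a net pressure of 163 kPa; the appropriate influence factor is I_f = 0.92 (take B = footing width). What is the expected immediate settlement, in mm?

Immediate (elastic) settlement: S_e = q·B·(1−ν²)/E_s · I_f.
S_e = 163 × 5.6 × (1 − 0.29²) / 32500 × 0.92
    = 163 × 5.6 × 0.9159 / 32500 × 0.92
    = 0.02367 m = 23.67 mm

S_e ≈ 23.7 mm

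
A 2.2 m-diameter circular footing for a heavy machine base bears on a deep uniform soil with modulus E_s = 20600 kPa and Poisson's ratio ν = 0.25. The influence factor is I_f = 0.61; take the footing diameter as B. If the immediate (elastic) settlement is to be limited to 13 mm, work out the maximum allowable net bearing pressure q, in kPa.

S_e = q·B·(1−ν²)/E_s · I_f  ⇒  q = S_e·E_s / (B·(1−ν²)·I_f).
q = 0.013 × 20600 / (2.2 × 0.9375 × 0.61) = 212.9 kPa

q ≈ 213 kPa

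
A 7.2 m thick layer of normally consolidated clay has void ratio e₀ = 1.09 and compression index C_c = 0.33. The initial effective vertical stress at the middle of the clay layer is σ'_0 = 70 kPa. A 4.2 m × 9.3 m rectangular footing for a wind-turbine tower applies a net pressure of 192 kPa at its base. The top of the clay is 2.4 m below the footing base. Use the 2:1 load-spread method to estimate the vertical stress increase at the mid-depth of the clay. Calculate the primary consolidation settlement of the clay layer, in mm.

Mid-depth of clay below the footing base: z = 2.4 + 7.2/2 = 6 m.
Stress increase at mid-clay by the 2:1 spreading method:
Δσ = qBL/((B+z)(L+z)) = 192×4.2×9.3/((4.2+6)(9.3+6)) = 48.055 kPa
Final effective stress: σ'_f = σ'_0 + Δσ = 70 + 48.055 = 118.06 kPa.
Normally consolidated clay, so the full stress increment lies on the virgin compression line:
S_c = C_c·H/(1+e₀)·log₁₀(σ'_f/σ'_0) = 0.33×7.2/(1+1.09)×log₁₀(118.06/70)
    = 1.1368 × 0.227 = 0.2581 m

S_c ≈ 258 mm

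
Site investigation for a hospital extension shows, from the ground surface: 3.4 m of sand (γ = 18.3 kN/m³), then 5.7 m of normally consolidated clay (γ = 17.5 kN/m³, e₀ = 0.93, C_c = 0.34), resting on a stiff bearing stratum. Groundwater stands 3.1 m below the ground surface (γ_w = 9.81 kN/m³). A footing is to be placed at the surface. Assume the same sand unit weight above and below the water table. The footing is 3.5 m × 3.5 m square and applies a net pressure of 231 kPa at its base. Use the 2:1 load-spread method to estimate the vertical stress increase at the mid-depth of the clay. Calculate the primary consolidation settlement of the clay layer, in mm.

Mid-depth of clay below the ground surface: z = 3.4 + 5.7/2 = 6.25 m.
Total vertical stress at mid-clay: σ_v = 18.3×3.4 + 17.5×2.85 = 112.09 kPa.
Pore pressure: u = 9.81×(6.25 − 3.1) = 30.902 kPa.
Initial effective stress: σ'_0 = σ_v − u = 112.09 − 30.902 = 81.188 kPa.
Stress increase at mid-clay by the 2:1 spreading method:
Δσ = qBL/((B+z)(L+z)) = 231×3.5×3.5/((3.5+6.25)(3.5+6.25)) = 29.767 kPa
Final effective stress: σ'_f = σ'_0 + Δσ = 81.188 + 29.767 = 110.95 kPa.
Normally consolidated clay, so the full stress increment lies on the virgin compression line:
S_c = C_c·H/(1+e₀)·log₁₀(σ'_f/σ'_0) = 0.34×5.7/(1+0.93)×log₁₀(110.95/81.188)
    = 1.0041 × 0.13564 = 0.1362 m

S_c ≈ 136 mm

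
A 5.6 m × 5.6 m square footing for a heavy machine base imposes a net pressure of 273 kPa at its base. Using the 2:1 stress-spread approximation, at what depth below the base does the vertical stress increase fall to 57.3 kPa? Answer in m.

2:1 spreading — at depth z the loaded area has grown by z in each plan dimension:
qB²/(B+z)² = Δσ_z ⇒ z = B(√(q/Δσ_z) − 1) = 5.6×(√(273/57.3) − 1) = 6.623 m

z ≈ 6.62 m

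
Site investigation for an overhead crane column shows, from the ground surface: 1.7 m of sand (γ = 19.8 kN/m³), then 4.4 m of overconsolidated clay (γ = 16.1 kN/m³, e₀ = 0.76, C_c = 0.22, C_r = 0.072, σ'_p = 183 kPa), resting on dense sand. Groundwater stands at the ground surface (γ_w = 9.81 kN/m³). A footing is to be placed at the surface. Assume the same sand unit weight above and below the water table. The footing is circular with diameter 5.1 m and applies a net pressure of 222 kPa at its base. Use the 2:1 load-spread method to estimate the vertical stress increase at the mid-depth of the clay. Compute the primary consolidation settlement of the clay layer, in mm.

Mid-depth of clay below the ground surface: z = 1.7 + 4.4/2 = 3.9 m.
Total vertical stress at mid-clay: σ_v = 19.8×1.7 + 16.1×2.2 = 69.08 kPa.
Pore pressure: u = 9.81×(3.9 − 0) = 38.259 kPa.
Initial effective stress: σ'_0 = σ_v − u = 69.08 − 38.259 = 30.821 kPa.
Stress increase at mid-clay by the 2:1 spreading method:
Δσ ≈ qD²/(D+z)² = 222×5.1²/(5.1+3.9)² = 71.287 kPa
Final effective stress: σ'_f = 30.821 + 71.287 = 102.11 kPa.
σ'_f = 102.11 ≤ σ'_p = 183 kPa, so the clay remains overconsolidated and only the recompression index applies:
S_c = C_r·H/(1+e₀)·log₁₀(σ'_f/σ'_0) = 0.072×4.4/1.76×log₁₀(102.11/30.821)
    = 0.18 × 0.52022 = 0.09364 m

S_c ≈ 93.6 mm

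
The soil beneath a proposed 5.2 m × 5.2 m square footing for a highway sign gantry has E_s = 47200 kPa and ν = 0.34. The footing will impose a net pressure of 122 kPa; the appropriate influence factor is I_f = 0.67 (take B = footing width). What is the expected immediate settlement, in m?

S_e ≈ 0.00796 m

Immediate (elastic) settlement: S_e = q·B·(1−ν²)/E_s · I_f.
S_e = 122 × 5.2 × (1 − 0.34²) / 47200 × 0.67
    = 122 × 5.2 × 0.8844 / 47200 × 0.67
    = 0.007964 m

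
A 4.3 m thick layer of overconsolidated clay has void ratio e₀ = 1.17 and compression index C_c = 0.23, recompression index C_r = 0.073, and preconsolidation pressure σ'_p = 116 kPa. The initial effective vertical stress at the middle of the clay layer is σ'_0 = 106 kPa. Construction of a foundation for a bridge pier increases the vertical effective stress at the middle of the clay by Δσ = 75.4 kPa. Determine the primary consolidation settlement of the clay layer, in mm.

Final effective stress: σ'_f = 106 + 75.4 = 181.4 kPa.
σ'_f = 181.4 > σ'_p = 116 kPa, so the stress path crosses the preconsolidation pressure — recompression up to σ'_p, then virgin compression beyond:
S_c = H/(1+e₀)·[C_r·log₁₀(σ'_p/σ'_0) + C_c·log₁₀(σ'_f/σ'_p)]
    = 4.3/2.17 × [0.073×log₁₀(116/106) + 0.23×log₁₀(181.4/116)]
    = 1.9816 × [0.0028581 + 0.044661] = 0.09416 m

S_c ≈ 94.2 mm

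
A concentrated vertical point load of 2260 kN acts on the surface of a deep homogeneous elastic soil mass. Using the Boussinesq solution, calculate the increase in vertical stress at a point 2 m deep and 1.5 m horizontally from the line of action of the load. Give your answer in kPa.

Boussinesq vertical stress below a point load on an elastic half-space:
Δσ_z = 3P/(2πz²) · [1 + (r/z)²]^(−5/2)
r/z = 1.5/2 = 0.75; [1+(r/z)²]^(−5/2) = 0.32768.
Δσ_z = 3×2260/(2π×2²) × 0.32768 = 269.77 × 0.32768 = 88.4 kPa

Δσ_z ≈ 88.4 kPa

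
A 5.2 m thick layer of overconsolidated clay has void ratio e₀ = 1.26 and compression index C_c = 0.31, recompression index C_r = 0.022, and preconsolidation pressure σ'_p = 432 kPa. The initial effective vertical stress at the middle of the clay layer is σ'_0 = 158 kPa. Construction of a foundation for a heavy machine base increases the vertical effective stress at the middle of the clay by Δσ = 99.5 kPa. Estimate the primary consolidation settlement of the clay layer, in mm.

Final effective stress: σ'_f = 158 + 99.5 = 257.5 kPa.
σ'_f = 257.5 ≤ σ'_p = 432 kPa, so the clay remains overconsolidated and only the recompression index applies:
S_c = C_r·H/(1+e₀)·log₁₀(σ'_f/σ'_0) = 0.022×5.2/2.26×log₁₀(257.5/158)
    = 0.05062 × 0.21212 = 0.01074 m

S_c ≈ 10.7 mm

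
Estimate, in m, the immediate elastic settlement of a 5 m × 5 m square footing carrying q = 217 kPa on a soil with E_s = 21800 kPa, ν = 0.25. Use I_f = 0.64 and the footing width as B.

S_e ≈ 0.0299 m

Immediate (elastic) settlement: S_e = q·B·(1−ν²)/E_s · I_f.
S_e = 217 × 5 × (1 − 0.25²) / 21800 × 0.64
    = 217 × 5 × 0.9375 / 21800 × 0.64
    = 0.02986 m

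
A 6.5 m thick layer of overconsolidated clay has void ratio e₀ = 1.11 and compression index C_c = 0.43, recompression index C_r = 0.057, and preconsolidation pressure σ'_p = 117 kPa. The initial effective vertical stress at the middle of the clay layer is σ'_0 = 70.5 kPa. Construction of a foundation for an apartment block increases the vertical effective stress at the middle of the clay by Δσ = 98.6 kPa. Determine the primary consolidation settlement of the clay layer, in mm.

S_c ≈ 251 mm

Final effective stress: σ'_f = 70.5 + 98.6 = 169.1 kPa.
σ'_f = 169.1 > σ'_p = 117 kPa, so the stress path crosses the preconsolidation pressure — recompression up to σ'_p, then virgin compression beyond:
S_c = H/(1+e₀)·[C_r·log₁₀(σ'_p/σ'_0) + C_c·log₁₀(σ'_f/σ'_p)]
    = 6.5/2.11 × [0.057×log₁₀(117/70.5) + 0.43×log₁₀(169.1/117)]
    = 3.0806 × [0.01254 + 0.068782] = 0.2505 m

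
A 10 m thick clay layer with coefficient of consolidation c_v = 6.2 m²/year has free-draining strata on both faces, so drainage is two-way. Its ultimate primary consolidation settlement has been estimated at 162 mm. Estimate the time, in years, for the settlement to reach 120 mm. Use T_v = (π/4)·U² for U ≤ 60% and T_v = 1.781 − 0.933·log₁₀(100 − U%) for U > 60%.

t ≈ 1.86 years

Drainage path length: H_d = H/2 = 5 m (double drainage).
U = S(t)/S_ult = 120/162 = 0.7407.
U > 60%: T_v = 1.781 − 0.933·log₁₀(100 − 74.074) = 0.46199.
t = T_v·H_d²/c_v = 0.46199×5²/6.2 = 1.863 years.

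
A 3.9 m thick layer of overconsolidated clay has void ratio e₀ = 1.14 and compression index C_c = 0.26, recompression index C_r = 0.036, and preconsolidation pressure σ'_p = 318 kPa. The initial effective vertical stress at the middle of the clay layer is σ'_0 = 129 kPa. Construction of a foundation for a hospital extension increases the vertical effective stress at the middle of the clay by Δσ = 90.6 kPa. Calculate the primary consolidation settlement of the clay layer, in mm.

Final effective stress: σ'_f = 129 + 90.6 = 219.6 kPa.
σ'_f = 219.6 ≤ σ'_p = 318 kPa, so the clay remains overconsolidated and only the recompression index applies:
S_c = C_r·H/(1+e₀)·log₁₀(σ'_f/σ'_0) = 0.036×3.9/2.14×log₁₀(219.6/129)
    = 0.065606 × 0.23104 = 0.01516 m

S_c ≈ 15.2 mm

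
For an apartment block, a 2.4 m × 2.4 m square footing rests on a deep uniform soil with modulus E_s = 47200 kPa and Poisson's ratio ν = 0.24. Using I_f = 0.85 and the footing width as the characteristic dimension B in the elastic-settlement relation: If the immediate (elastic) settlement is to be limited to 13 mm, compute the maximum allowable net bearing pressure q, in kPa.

S_e = q·B·(1−ν²)/E_s · I_f  ⇒  q = S_e·E_s / (B·(1−ν²)·I_f).
q = 0.013 × 47200 / (2.4 × 0.9424 × 0.85) = 319.2 kPa

q ≈ 319 kPa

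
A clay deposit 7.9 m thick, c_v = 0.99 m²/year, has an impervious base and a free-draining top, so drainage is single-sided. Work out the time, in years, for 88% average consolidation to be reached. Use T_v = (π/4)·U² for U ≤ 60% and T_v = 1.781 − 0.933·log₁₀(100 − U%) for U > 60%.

t ≈ 48.8 years

Drainage path length: H_d = H = 7.9 m (single drainage).
U > 60%: T_v = 1.781 − 0.933·log₁₀(100 − 88) = 0.77412.
t = T_v·H_d²/c_v = 0.77412×7.9²/0.99 = 48.8 years.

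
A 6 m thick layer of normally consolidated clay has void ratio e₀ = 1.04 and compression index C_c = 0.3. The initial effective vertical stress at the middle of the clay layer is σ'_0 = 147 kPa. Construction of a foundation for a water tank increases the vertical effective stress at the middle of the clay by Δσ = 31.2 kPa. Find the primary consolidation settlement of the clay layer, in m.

S_c ≈ 0.0738 m

Final effective stress: σ'_f = σ'_0 + Δσ = 147 + 31.2 = 178.2 kPa.
Normally consolidated clay, so the full stress increment lies on the virgin compression line:
S_c = C_c·H/(1+e₀)·log₁₀(σ'_f/σ'_0) = 0.3×6/(1+1.04)×log₁₀(178.2/147)
    = 0.88235 × 0.08359 = 0.07376 m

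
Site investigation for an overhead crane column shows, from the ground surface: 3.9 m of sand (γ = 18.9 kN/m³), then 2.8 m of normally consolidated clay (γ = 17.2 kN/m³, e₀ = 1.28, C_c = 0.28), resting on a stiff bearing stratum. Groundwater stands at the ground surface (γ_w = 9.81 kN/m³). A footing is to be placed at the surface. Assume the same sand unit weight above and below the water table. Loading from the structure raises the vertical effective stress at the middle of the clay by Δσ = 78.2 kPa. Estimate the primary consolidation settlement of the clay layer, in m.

Mid-depth of clay below the ground surface: z = 3.9 + 2.8/2 = 5.3 m.
Total vertical stress at mid-clay: σ_v = 18.9×3.9 + 17.2×1.4 = 97.79 kPa.
Pore pressure: u = 9.81×(5.3 − 0) = 51.993 kPa.
Initial effective stress: σ'_0 = σ_v − u = 97.79 − 51.993 = 45.797 kPa.
Final effective stress: σ'_f = σ'_0 + Δσ = 45.797 + 78.2 = 124 kPa.
Normally consolidated clay, so the full stress increment lies on the virgin compression line:
S_c = C_c·H/(1+e₀)·log₁₀(σ'_f/σ'_0) = 0.28×2.8/(1+1.28)×log₁₀(124/45.797)
    = 0.34386 × 0.43258 = 0.1487 m

S_c ≈ 0.149 m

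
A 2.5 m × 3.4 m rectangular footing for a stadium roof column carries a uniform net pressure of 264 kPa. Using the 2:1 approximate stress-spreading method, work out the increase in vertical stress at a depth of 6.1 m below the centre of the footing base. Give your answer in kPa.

Δσ_z ≈ 27.5 kPa

By the 2:1 method the load spreads at 1 horizontal : 2 vertical, so at depth z the loaded area has grown by z in each plan dimension:
Δσ = qBL/((B+z)(L+z)) = 264×2.5×3.4/((2.5+6.1)(3.4+6.1)) = 27.466 kPa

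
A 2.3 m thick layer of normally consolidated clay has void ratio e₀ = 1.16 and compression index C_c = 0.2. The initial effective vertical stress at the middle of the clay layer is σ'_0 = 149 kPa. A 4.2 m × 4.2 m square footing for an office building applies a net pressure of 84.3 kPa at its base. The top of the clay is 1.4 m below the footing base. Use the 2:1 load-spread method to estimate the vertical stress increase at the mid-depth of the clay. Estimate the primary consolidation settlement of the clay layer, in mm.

Mid-depth of clay below the footing base: z = 1.4 + 2.3/2 = 2.55 m.
Stress increase at mid-clay by the 2:1 spreading method:
Δσ = qBL/((B+z)(L+z)) = 84.3×4.2×4.2/((4.2+2.55)(4.2+2.55)) = 32.638 kPa
Final effective stress: σ'_f = σ'_0 + Δσ = 149 + 32.638 = 181.64 kPa.
Normally consolidated clay, so the full stress increment lies on the virgin compression line:
S_c = C_c·H/(1+e₀)·log₁₀(σ'_f/σ'_0) = 0.2×2.3/(1+1.16)×log₁₀(181.64/149)
    = 0.21296 × 0.086025 = 0.01832 m

S_c ≈ 18.3 mm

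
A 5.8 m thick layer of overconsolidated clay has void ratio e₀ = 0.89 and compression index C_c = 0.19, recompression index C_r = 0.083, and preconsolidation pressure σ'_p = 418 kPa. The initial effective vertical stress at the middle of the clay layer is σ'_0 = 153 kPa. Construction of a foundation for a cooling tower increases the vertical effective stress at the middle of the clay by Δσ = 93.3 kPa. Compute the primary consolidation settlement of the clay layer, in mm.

Final effective stress: σ'_f = 153 + 93.3 = 246.3 kPa.
σ'_f = 246.3 ≤ σ'_p = 418 kPa, so the clay remains overconsolidated and only the recompression index applies:
S_c = C_r·H/(1+e₀)·log₁₀(σ'_f/σ'_0) = 0.083×5.8/1.89×log₁₀(246.3/153)
    = 0.25471 × 0.20677 = 0.05267 m

S_c ≈ 52.7 mm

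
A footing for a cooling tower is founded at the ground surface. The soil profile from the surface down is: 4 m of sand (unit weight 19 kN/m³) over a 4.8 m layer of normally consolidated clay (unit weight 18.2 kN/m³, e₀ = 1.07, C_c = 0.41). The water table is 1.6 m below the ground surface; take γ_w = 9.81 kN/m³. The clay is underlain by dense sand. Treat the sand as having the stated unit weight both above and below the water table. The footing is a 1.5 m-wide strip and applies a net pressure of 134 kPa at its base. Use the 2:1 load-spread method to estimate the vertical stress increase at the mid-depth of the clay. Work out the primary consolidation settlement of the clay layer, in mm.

S_c ≈ 124 mm

Mid-depth of clay below the ground surface: z = 4 + 4.8/2 = 6.4 m.
Total vertical stress at mid-clay: σ_v = 19×4 + 18.2×2.4 = 119.68 kPa.
Pore pressure: u = 9.81×(6.4 − 1.6) = 47.088 kPa.
Initial effective stress: σ'_0 = σ_v − u = 119.68 − 47.088 = 72.592 kPa.
Stress increase at mid-clay by the 2:1 spreading method:
Δσ = qB/(B+z) = 134×1.5/(1.5+6.4) = 25.443 kPa
Final effective stress: σ'_f = σ'_0 + Δσ = 72.592 + 25.443 = 98.035 kPa.
Normally consolidated clay, so the full stress increment lies on the virgin compression line:
S_c = C_c·H/(1+e₀)·log₁₀(σ'_f/σ'_0) = 0.41×4.8/(1+1.07)×log₁₀(98.035/72.592)
    = 0.95072 × 0.13049 = 0.1241 m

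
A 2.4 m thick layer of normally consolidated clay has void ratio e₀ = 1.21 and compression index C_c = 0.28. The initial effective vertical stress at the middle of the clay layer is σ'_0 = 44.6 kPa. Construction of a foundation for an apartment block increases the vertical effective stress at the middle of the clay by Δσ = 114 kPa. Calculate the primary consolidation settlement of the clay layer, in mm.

S_c ≈ 168 mm

Final effective stress: σ'_f = σ'_0 + Δσ = 44.6 + 114 = 158.6 kPa.
Normally consolidated clay, so the full stress increment lies on the virgin compression line:
S_c = C_c·H/(1+e₀)·log₁₀(σ'_f/σ'_0) = 0.28×2.4/(1+1.21)×log₁₀(158.6/44.6)
    = 0.30407 × 0.55097 = 0.1675 m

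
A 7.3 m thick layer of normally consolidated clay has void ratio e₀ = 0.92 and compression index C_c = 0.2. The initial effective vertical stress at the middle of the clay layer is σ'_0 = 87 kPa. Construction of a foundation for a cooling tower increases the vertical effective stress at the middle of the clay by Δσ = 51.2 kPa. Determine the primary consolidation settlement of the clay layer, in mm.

Final effective stress: σ'_f = σ'_0 + Δσ = 87 + 51.2 = 138.2 kPa.
Normally consolidated clay, so the full stress increment lies on the virgin compression line:
S_c = C_c·H/(1+e₀)·log₁₀(σ'_f/σ'_0) = 0.2×7.3/(1+0.92)×log₁₀(138.2/87)
    = 0.76042 × 0.20099 = 0.1528 m

S_c ≈ 153 mm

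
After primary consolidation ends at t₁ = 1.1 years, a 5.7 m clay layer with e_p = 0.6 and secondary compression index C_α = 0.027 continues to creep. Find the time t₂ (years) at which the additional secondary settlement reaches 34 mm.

S_s = C_α·H/(1+e_p)·log₁₀(t₂/t₁) ⇒ log₁₀(t₂/t₁) = S_s·(1+e_p)/(C_α·H).
log₁₀(t₂/t₁) = 0.034 × (1+0.6) / (0.027×5.7) = 0.3535
t₂ = t₁ × 10^0.3535 = 1.1 × 2.257 = 2.482 years

t₂ ≈ 2.48 years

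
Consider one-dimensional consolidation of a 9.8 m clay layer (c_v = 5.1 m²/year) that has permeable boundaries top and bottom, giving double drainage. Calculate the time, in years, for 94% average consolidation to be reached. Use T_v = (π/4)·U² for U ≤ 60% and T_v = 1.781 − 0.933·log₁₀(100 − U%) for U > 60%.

t ≈ 4.97 years

Drainage path length: H_d = H/2 = 4.9 m (double drainage).
U > 60%: T_v = 1.781 − 0.933·log₁₀(100 − 94) = 1.055.
t = T_v·H_d²/c_v = 1.055×4.9²/5.1 = 4.967 years.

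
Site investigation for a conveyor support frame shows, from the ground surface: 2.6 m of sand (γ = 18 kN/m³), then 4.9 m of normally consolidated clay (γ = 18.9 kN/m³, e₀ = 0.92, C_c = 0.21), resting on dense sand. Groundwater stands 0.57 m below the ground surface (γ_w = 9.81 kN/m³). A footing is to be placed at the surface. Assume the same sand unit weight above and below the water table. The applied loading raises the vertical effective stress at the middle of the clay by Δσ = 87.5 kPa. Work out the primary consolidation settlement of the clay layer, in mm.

Mid-depth of clay below the ground surface: z = 2.6 + 4.9/2 = 5.05 m.
Total vertical stress at mid-clay: σ_v = 18×2.6 + 18.9×2.45 = 93.105 kPa.
Pore pressure: u = 9.81×(5.05 − 0.57) = 43.949 kPa.
Initial effective stress: σ'_0 = σ_v − u = 93.105 − 43.949 = 49.156 kPa.
Final effective stress: σ'_f = σ'_0 + Δσ = 49.156 + 87.5 = 136.66 kPa.
Normally consolidated clay, so the full stress increment lies on the virgin compression line:
S_c = C_c·H/(1+e₀)·log₁₀(σ'_f/σ'_0) = 0.21×4.9/(1+0.92)×log₁₀(136.66/49.156)
    = 0.53594 × 0.44406 = 0.238 m

S_c ≈ 238 mm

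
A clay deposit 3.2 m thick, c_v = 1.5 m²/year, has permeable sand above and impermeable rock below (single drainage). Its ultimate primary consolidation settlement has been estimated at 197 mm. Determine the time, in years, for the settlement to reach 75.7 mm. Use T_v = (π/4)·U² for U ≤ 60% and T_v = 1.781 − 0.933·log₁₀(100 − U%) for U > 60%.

Drainage path length: H_d = H = 3.2 m (single drainage).
U = S(t)/S_ult = 75.7/197 = 0.3843.
U ≤ 60%: T_v = (π/4)·U² = (π/4)×0.38426² = 0.11597.
t = T_v·H_d²/c_v = 0.11597×3.2²/1.5 = 0.7917 years.

t ≈ 0.792 years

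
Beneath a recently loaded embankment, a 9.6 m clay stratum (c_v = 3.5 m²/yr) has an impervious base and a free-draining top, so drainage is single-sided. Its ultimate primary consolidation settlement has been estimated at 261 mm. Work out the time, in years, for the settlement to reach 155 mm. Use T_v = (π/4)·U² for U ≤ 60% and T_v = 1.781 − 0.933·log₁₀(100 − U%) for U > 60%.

Drainage path length: H_d = H = 9.6 m (single drainage).
U = S(t)/S_ult = 155/261 = 0.5939.
U ≤ 60%: T_v = (π/4)·U² = (π/4)×0.59387² = 0.277.
t = T_v·H_d²/c_v = 0.277×9.6²/3.5 = 7.294 years.

t ≈ 7.29 years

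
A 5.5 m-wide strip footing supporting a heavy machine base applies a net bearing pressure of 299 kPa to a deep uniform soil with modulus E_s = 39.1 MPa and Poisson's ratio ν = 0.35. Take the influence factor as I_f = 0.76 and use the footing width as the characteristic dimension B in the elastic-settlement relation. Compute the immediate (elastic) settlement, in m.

S_e ≈ 0.028 m

Immediate (elastic) settlement: S_e = q·B·(1−ν²)/E_s · I_f.
E_s = 39.1 MPa = 39100 kPa.
S_e = 299 × 5.5 × (1 − 0.35²) / 39100 × 0.76
    = 299 × 5.5 × 0.8775 / 39100 × 0.76
    = 0.02805 m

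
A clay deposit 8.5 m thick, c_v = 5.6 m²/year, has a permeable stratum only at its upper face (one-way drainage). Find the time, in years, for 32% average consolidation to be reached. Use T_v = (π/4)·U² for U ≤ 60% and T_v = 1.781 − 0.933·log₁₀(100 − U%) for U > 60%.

Drainage path length: H_d = H = 8.5 m (single drainage).
U ≤ 60%: T_v = (π/4)·U² = (π/4)×0.32² = 0.080425.
t = T_v·H_d²/c_v = 0.080425×8.5²/5.6 = 1.038 years.

t ≈ 1.04 years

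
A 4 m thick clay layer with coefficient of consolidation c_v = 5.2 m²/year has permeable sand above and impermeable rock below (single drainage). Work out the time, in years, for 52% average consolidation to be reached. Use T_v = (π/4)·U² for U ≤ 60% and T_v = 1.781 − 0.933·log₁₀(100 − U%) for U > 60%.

t ≈ 0.653 years

Drainage path length: H_d = H = 4 m (single drainage).
U ≤ 60%: T_v = (π/4)·U² = (π/4)×0.52² = 0.21237.
t = T_v·H_d²/c_v = 0.21237×4²/5.2 = 0.6534 years.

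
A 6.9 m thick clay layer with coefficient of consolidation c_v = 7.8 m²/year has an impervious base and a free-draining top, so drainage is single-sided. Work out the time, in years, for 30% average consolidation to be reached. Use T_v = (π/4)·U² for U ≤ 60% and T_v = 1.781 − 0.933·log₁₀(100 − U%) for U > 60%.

Drainage path length: H_d = H = 6.9 m (single drainage).
U ≤ 60%: T_v = (π/4)·U² = (π/4)×0.3² = 0.070686.
t = T_v·H_d²/c_v = 0.070686×6.9²/7.8 = 0.4315 years.

t ≈ 0.431 years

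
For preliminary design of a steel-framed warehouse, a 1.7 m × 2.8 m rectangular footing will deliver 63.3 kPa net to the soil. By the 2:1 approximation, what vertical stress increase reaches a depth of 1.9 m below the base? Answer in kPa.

Δσ_z ≈ 17.8 kPa

By the 2:1 method the load spreads at 1 horizontal : 2 vertical, so at depth z the loaded area has grown by z in each plan dimension:
Δσ = qBL/((B+z)(L+z)) = 63.3×1.7×2.8/((1.7+1.9)(2.8+1.9)) = 17.808 kPa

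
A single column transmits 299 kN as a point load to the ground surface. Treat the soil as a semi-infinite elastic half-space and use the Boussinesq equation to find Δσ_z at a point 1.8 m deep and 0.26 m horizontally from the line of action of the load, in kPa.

Δσ_z ≈ 41.8 kPa

Boussinesq vertical stress below a point load on an elastic half-space:
Δσ_z = 3P/(2πz²) · [1 + (r/z)²]^(−5/2)
r/z = 0.26/1.8 = 0.14444; [1+(r/z)²]^(−5/2) = 0.94969.
Δσ_z = 3×299/(2π×1.8²) × 0.94969 = 44.062 × 0.94969 = 41.85 kPa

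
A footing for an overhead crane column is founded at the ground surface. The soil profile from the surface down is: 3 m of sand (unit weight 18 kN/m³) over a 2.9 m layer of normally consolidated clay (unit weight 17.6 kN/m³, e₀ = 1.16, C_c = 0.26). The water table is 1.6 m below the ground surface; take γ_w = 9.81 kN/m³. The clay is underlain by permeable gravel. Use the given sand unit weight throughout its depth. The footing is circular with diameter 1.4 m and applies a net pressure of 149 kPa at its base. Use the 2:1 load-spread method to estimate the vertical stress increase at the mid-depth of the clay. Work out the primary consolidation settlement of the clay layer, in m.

Mid-depth of clay below the ground surface: z = 3 + 2.9/2 = 4.45 m.
Total vertical stress at mid-clay: σ_v = 18×3 + 17.6×1.45 = 79.52 kPa.
Pore pressure: u = 9.81×(4.45 − 1.6) = 27.959 kPa.
Initial effective stress: σ'_0 = σ_v − u = 79.52 − 27.959 = 51.561 kPa.
Stress increase at mid-clay by the 2:1 spreading method:
Δσ ≈ qD²/(D+z)² = 149×1.4²/(1.4+4.45)² = 8.5336 kPa
Final effective stress: σ'_f = σ'_0 + Δσ = 51.561 + 8.5336 = 60.095 kPa.
Normally consolidated clay, so the full stress increment lies on the virgin compression line:
S_c = C_c·H/(1+e₀)·log₁₀(σ'_f/σ'_0) = 0.26×2.9/(1+1.16)×log₁₀(60.095/51.561)
    = 0.34907 × 0.066517 = 0.02322 m

S_c ≈ 0.0232 m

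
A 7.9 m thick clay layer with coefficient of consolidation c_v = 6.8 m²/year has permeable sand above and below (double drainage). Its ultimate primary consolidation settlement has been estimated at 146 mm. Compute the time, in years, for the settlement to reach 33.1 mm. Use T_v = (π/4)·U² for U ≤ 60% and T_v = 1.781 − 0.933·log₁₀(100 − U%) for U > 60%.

Drainage path length: H_d = H/2 = 3.95 m (double drainage).
U = S(t)/S_ult = 33.1/146 = 0.2267.
U ≤ 60%: T_v = (π/4)·U² = (π/4)×0.22671² = 0.040368.
t = T_v·H_d²/c_v = 0.040368×3.95²/6.8 = 0.09262 years.

t ≈ 0.0926 years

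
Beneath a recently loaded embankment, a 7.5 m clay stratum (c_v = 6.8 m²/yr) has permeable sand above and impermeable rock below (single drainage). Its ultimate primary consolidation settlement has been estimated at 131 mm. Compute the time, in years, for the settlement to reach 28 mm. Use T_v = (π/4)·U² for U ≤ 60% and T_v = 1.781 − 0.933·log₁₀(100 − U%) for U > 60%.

t ≈ 0.297 years

Drainage path length: H_d = H = 7.5 m (single drainage).
U = S(t)/S_ult = 28/131 = 0.2137.
U ≤ 60%: T_v = (π/4)·U² = (π/4)×0.21374² = 0.035881.
t = T_v·H_d²/c_v = 0.035881×7.5²/6.8 = 0.2968 years.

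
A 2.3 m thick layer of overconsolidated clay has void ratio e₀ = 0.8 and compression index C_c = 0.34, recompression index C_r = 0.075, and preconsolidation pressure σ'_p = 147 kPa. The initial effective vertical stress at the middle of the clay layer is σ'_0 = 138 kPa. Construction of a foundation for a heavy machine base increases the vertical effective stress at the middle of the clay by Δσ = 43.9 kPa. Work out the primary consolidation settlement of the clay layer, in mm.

Final effective stress: σ'_f = 138 + 43.9 = 181.9 kPa.
σ'_f = 181.9 > σ'_p = 147 kPa, so the stress path crosses the preconsolidation pressure — recompression up to σ'_p, then virgin compression beyond:
S_c = H/(1+e₀)·[C_r·log₁₀(σ'_p/σ'_0) + C_c·log₁₀(σ'_f/σ'_p)]
    = 2.3/1.8 × [0.075×log₁₀(147/138) + 0.34×log₁₀(181.9/147)]
    = 1.2778 × [0.0020579 + 0.031455] = 0.04282 m

S_c ≈ 42.8 mm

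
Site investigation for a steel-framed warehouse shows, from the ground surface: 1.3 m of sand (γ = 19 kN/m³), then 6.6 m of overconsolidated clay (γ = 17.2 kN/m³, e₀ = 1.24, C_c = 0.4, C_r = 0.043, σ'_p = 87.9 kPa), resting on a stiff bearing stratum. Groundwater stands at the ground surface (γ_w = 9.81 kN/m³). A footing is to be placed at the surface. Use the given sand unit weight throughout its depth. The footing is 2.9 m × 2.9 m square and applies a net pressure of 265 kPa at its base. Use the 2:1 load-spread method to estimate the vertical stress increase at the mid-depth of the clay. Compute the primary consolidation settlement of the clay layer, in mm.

S_c ≈ 40.6 mm

Mid-depth of clay below the ground surface: z = 1.3 + 6.6/2 = 4.6 m.
Total vertical stress at mid-clay: σ_v = 19×1.3 + 17.2×3.3 = 81.46 kPa.
Pore pressure: u = 9.81×(4.6 − 0) = 45.126 kPa.
Initial effective stress: σ'_0 = σ_v − u = 81.46 − 45.126 = 36.334 kPa.
Stress increase at mid-clay by the 2:1 spreading method:
Δσ = qBL/((B+z)(L+z)) = 265×2.9×2.9/((2.9+4.6)(2.9+4.6)) = 39.62 kPa
Final effective stress: σ'_f = 36.334 + 39.62 = 75.954 kPa.
σ'_f = 75.954 ≤ σ'_p = 87.9 kPa, so the clay remains overconsolidated and only the recompression index applies:
S_c = C_r·H/(1+e₀)·log₁₀(σ'_f/σ'_0) = 0.043×6.6/2.24×log₁₀(75.954/36.334)
    = 0.1267 × 0.32024 = 0.04057 m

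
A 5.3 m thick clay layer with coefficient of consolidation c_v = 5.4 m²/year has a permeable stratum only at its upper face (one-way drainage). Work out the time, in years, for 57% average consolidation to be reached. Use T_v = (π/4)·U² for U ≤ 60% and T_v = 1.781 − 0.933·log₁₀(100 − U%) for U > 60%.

t ≈ 1.33 years

Drainage path length: H_d = H = 5.3 m (single drainage).
U ≤ 60%: T_v = (π/4)·U² = (π/4)×0.57² = 0.25518.
t = T_v·H_d²/c_v = 0.25518×5.3²/5.4 = 1.327 years.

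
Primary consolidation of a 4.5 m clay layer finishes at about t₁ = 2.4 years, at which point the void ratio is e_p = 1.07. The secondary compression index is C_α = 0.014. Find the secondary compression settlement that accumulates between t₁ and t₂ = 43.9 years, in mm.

S_s ≈ 38.4 mm

Secondary compression: S_s = C_α·H/(1+e_p)·log₁₀(t₂/t₁)
S_s = 0.014×4.5/(1+1.07)×log₁₀(43.9/2.4)
    = 0.03043 × 1.262 = 0.03842 m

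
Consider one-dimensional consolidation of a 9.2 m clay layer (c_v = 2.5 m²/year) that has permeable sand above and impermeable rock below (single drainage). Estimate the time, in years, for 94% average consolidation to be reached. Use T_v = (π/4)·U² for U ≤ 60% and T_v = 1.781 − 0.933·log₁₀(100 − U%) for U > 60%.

t ≈ 35.7 years

Drainage path length: H_d = H = 9.2 m (single drainage).
U > 60%: T_v = 1.781 − 0.933·log₁₀(100 − 94) = 1.055.
t = T_v·H_d²/c_v = 1.055×9.2²/2.5 = 35.72 years.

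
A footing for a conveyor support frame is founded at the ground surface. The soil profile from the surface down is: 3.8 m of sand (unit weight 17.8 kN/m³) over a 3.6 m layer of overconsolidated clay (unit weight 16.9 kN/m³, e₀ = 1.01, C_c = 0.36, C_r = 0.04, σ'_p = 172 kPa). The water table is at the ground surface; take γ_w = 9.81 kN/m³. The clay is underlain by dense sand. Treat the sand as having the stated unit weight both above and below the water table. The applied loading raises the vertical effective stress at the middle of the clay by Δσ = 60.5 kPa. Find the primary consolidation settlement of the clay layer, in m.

S_c ≈ 0.0273 m

Mid-depth of clay below the ground surface: z = 3.8 + 3.6/2 = 5.6 m.
Total vertical stress at mid-clay: σ_v = 17.8×3.8 + 16.9×1.8 = 98.06 kPa.
Pore pressure: u = 9.81×(5.6 − 0) = 54.936 kPa.
Initial effective stress: σ'_0 = σ_v − u = 98.06 − 54.936 = 43.124 kPa.
Final effective stress: σ'_f = 43.124 + 60.5 = 103.62 kPa.
σ'_f = 103.62 ≤ σ'_p = 172 kPa, so the clay remains overconsolidated and only the recompression index applies:
S_c = C_r·H/(1+e₀)·log₁₀(σ'_f/σ'_0) = 0.04×3.6/2.01×log₁₀(103.62/43.124)
    = 0.07164 × 0.38072 = 0.02727 m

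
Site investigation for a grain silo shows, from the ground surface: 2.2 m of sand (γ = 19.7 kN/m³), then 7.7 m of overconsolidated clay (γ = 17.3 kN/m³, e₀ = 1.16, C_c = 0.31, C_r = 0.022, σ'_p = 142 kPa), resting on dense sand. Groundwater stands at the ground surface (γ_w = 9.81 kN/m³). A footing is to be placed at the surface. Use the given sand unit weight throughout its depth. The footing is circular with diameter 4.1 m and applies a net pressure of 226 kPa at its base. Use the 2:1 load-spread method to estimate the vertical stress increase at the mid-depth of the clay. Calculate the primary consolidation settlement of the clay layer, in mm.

S_c ≈ 18.6 mm

Mid-depth of clay below the ground surface: z = 2.2 + 7.7/2 = 6.05 m.
Total vertical stress at mid-clay: σ_v = 19.7×2.2 + 17.3×3.85 = 109.95 kPa.
Pore pressure: u = 9.81×(6.05 − 0) = 59.351 kPa.
Initial effective stress: σ'_0 = σ_v − u = 109.95 − 59.351 = 50.599 kPa.
Stress increase at mid-clay by the 2:1 spreading method:
Δσ ≈ qD²/(D+z)² = 226×4.1²/(4.1+6.05)² = 36.876 kPa
Final effective stress: σ'_f = 50.599 + 36.876 = 87.475 kPa.
σ'_f = 87.475 ≤ σ'_p = 142 kPa, so the clay remains overconsolidated and only the recompression index applies:
S_c = C_r·H/(1+e₀)·log₁₀(σ'_f/σ'_0) = 0.022×7.7/2.16×log₁₀(87.475/50.599)
    = 0.078426 × 0.23774 = 0.01864 m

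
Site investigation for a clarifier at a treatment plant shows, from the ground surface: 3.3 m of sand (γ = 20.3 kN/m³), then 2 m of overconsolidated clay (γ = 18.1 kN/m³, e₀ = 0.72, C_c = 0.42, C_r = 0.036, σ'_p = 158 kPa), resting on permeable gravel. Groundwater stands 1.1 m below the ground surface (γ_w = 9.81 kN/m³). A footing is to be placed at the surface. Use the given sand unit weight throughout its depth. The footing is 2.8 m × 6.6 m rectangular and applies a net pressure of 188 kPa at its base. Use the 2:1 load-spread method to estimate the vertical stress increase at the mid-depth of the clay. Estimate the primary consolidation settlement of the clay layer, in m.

Mid-depth of clay below the ground surface: z = 3.3 + 2/2 = 4.3 m.
Total vertical stress at mid-clay: σ_v = 20.3×3.3 + 18.1×1 = 85.09 kPa.
Pore pressure: u = 9.81×(4.3 − 1.1) = 31.392 kPa.
Initial effective stress: σ'_0 = σ_v − u = 85.09 − 31.392 = 53.698 kPa.
Stress increase at mid-clay by the 2:1 spreading method:
Δσ = qBL/((B+z)(L+z)) = 188×2.8×6.6/((2.8+4.3)(6.6+4.3)) = 44.893 kPa
Final effective stress: σ'_f = 53.698 + 44.893 = 98.591 kPa.
σ'_f = 98.591 ≤ σ'_p = 158 kPa, so the clay remains overconsolidated and only the recompression index applies:
S_c = C_r·H/(1+e₀)·log₁₀(σ'_f/σ'_0) = 0.036×2/1.72×log₁₀(98.591/53.698)
    = 0.041861 × 0.26388 = 0.01105 m

S_c ≈ 0.011 m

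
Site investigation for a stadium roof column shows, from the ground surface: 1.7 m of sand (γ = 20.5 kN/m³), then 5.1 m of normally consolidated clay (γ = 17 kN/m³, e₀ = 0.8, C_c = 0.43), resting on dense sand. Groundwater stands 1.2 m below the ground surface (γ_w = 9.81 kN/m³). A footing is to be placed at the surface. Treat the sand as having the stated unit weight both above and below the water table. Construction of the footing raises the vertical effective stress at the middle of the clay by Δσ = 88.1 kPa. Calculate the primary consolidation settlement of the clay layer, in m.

S_c ≈ 0.549 m

Mid-depth of clay below the ground surface: z = 1.7 + 5.1/2 = 4.25 m.
Total vertical stress at mid-clay: σ_v = 20.5×1.7 + 17×2.55 = 78.2 kPa.
Pore pressure: u = 9.81×(4.25 − 1.2) = 29.921 kPa.
Initial effective stress: σ'_0 = σ_v − u = 78.2 − 29.921 = 48.279 kPa.
Final effective stress: σ'_f = σ'_0 + Δσ = 48.279 + 88.1 = 136.38 kPa.
Normally consolidated clay, so the full stress increment lies on the virgin compression line:
S_c = C_c·H/(1+e₀)·log₁₀(σ'_f/σ'_0) = 0.43×5.1/(1+0.8)×log₁₀(136.38/48.279)
    = 1.2183 × 0.45099 = 0.5494 m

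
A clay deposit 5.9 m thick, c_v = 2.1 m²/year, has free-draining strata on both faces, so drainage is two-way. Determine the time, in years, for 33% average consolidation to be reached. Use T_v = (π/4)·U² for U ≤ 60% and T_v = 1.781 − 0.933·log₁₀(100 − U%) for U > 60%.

t ≈ 0.354 years

Drainage path length: H_d = H/2 = 2.95 m (double drainage).
U ≤ 60%: T_v = (π/4)·U² = (π/4)×0.33² = 0.08553.
t = T_v·H_d²/c_v = 0.08553×2.95²/2.1 = 0.3544 years.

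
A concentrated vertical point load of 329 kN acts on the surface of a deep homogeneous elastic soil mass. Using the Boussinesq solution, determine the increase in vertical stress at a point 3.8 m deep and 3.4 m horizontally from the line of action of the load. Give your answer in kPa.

Boussinesq vertical stress below a point load on an elastic half-space:
Δσ_z = 3P/(2πz²) · [1 + (r/z)²]^(−5/2)
r/z = 3.4/3.8 = 0.89474; [1+(r/z)²]^(−5/2) = 0.22987.
Δσ_z = 3×329/(2π×3.8²) × 0.22987 = 10.879 × 0.22987 = 2.501 kPa

Δσ_z ≈ 2.5 kPa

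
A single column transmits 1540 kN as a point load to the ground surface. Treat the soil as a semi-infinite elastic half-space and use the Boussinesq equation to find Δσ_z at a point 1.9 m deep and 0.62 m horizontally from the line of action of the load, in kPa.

Boussinesq vertical stress below a point load on an elastic half-space:
Δσ_z = 3P/(2πz²) · [1 + (r/z)²]^(−5/2)
r/z = 0.62/1.9 = 0.32632; [1+(r/z)²]^(−5/2) = 0.7765.
Δσ_z = 3×1540/(2π×1.9²) × 0.7765 = 203.68 × 0.7765 = 158.2 kPa

Δσ_z ≈ 158 kPa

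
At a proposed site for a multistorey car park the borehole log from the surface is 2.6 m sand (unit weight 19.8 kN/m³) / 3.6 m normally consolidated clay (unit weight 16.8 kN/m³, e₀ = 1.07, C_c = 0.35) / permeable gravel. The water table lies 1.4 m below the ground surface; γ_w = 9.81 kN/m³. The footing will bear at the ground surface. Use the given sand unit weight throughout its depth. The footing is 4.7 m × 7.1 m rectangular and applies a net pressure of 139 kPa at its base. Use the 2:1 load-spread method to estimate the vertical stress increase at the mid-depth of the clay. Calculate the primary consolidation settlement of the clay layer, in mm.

S_c ≈ 162 mm

Mid-depth of clay below the ground surface: z = 2.6 + 3.6/2 = 4.4 m.
Total vertical stress at mid-clay: σ_v = 19.8×2.6 + 16.8×1.8 = 81.72 kPa.
Pore pressure: u = 9.81×(4.4 − 1.4) = 29.43 kPa.
Initial effective stress: σ'_0 = σ_v − u = 81.72 − 29.43 = 52.29 kPa.
Stress increase at mid-clay by the 2:1 spreading method:
Δσ = qBL/((B+z)(L+z)) = 139×4.7×7.1/((4.7+4.4)(7.1+4.4)) = 44.323 kPa
Final effective stress: σ'_f = σ'_0 + Δσ = 52.29 + 44.323 = 96.613 kPa.
Normally consolidated clay, so the full stress increment lies on the virgin compression line:
S_c = C_c·H/(1+e₀)·log₁₀(σ'_f/σ'_0) = 0.35×3.6/(1+1.07)×log₁₀(96.613/52.29)
    = 0.6087 × 0.26662 = 0.1623 m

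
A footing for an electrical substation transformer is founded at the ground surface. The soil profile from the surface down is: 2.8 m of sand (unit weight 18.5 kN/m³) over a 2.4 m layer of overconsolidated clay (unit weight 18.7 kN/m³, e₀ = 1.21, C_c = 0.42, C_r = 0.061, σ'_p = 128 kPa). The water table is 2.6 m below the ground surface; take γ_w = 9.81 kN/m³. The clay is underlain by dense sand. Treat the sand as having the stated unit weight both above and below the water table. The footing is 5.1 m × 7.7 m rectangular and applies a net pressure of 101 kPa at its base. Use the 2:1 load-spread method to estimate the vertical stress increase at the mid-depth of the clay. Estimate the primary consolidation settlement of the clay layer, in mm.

Mid-depth of clay below the ground surface: z = 2.8 + 2.4/2 = 4 m.
Total vertical stress at mid-clay: σ_v = 18.5×2.8 + 18.7×1.2 = 74.24 kPa.
Pore pressure: u = 9.81×(4 − 2.6) = 13.734 kPa.
Initial effective stress: σ'_0 = σ_v − u = 74.24 − 13.734 = 60.506 kPa.
Stress increase at mid-clay by the 2:1 spreading method:
Δσ = qBL/((B+z)(L+z)) = 101×5.1×7.7/((5.1+4)(7.7+4)) = 37.252 kPa
Final effective stress: σ'_f = 60.506 + 37.252 = 97.758 kPa.
σ'_f = 97.758 ≤ σ'_p = 128 kPa, so the clay remains overconsolidated and only the recompression index applies:
S_c = C_r·H/(1+e₀)·log₁₀(σ'_f/σ'_0) = 0.061×2.4/2.21×log₁₀(97.758/60.506)
    = 0.066246 × 0.20835 = 0.0138 m

S_c ≈ 13.8 mm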